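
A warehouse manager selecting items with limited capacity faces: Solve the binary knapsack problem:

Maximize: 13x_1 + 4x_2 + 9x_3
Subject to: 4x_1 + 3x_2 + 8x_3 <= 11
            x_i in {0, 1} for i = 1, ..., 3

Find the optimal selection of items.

Items: item 1 (v=13, w=4), item 2 (v=4, w=3), item 3 (v=9, w=8)
Capacity: 11
Checking all 8 subsets (w = total weight, v = total value):
  {}: w = 0, v = 0
  {1}: w = 4, v = 13
  {2}: w = 3, v = 4
  {3}: w = 8, v = 9
  {1, 2}: w = 7, v = 17
  {1, 3}: w = 12 > 11, infeasible
  {2, 3}: w = 11, v = 13
  {1, 2, 3}: w = 15 > 11, infeasible
Best feasible subset: items [1, 2]
Total weight: 7 <= 11, total value: 17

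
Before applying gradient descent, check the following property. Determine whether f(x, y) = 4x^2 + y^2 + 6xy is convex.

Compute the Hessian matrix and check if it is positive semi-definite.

f(x,y) = 4x^2 + y^2 + 6xy
Hessian H = [[8, 6], [6, 2]]
trace(H) = 10, det(H) = -20
Eigenvalues: (10 +/- sqrt(180)) / 2 = 11.71, -1.708
Since not both eigenvalues positive, f is neither convex nor concave.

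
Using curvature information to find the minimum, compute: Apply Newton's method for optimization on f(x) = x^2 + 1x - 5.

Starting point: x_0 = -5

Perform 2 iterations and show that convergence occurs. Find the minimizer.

f(x) = x^2 + 1x - 5, f'(x) = 2x + (1), f''(x) = 2
Step 1: f'(-5) = -9, x_1 = -5 - -9/2 = -1/2
Step 2: f'(-1/2) = 0, x_2 = -1/2 (converged)
Newton's method converges in 1 step for quadratics.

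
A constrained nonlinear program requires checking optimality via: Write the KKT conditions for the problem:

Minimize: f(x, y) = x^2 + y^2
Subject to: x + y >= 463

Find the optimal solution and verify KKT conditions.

KKT conditions for min x^2 + y^2 s.t. x + y >= 463:
Stationarity: 2x = mu, 2y = mu
So x = y = mu/2.
Complementary slackness: mu*(x + y - 463) = 0
Primal feasibility: x + y >= 463; dual feasibility: mu >= 0
If mu = 0 then x = y = 0, but 0 + 0 < 463 is infeasible, so the constraint is active.
Constraint active: x + y = 2*(mu/2) = 463 => mu = 463
x = y = 463/2, f = 214369/2
Verify: stationarity 2*(463/2) = 463 = mu; primal 463/2 + 463/2 = 463 >= 463; dual mu = 463 >= 0; complementary slackness 463*(463 - 463) = 0. All KKT conditions hold.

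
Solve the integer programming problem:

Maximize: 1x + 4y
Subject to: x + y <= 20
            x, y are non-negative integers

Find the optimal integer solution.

Objective: 1x + 4y, constraint: x + y <= 20
Coefficient of y is 4 > coefficient of x is 1, so allocate the entire budget to y.
Optimal: x = 0, y = 20, value = 80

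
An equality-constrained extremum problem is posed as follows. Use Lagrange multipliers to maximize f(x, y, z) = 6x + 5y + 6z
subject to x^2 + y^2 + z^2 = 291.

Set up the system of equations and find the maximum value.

Lagrange conditions: 6 = 2*lambda*x, 5 = 2*lambda*y, 6 = 2*lambda*z
So x:6 = y:5 = z:6, i.e. x = 6t, y = 5t, z = 6t
Constraint: t^2*(6^2 + 5^2 + 6^2) = 291
  t^2 * 97 = 291  =>  t = sqrt(3)
Maximum = 6*6t + 5*5t + 6*6t = 97*sqrt(3) = sqrt(28227)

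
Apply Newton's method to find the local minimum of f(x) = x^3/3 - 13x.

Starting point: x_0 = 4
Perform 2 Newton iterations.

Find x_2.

f(x) = x^3/3 - 13x
f'(x) = x^2 - 13, f''(x) = 2x
Newton update: x_{n+1} = x_n - (x_n^2 - 13)/(2*x_n)
Step 1: x_0 = 4, f'=3, f''=8, x_1 = 29/8
Step 2: x_1 = 29/8, f'=9/64, f''=29/4, x_2 = 1673/464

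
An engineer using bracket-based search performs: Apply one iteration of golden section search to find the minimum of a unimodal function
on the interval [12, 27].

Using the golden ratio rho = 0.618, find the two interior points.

Golden section search on [12, 27].
Golden ratio rho = 0.618 (approx).
Interior points:
  x_1 = 12 + (1-0.618)*15 = 17.7300
  x_2 = 12 + 0.618*15 = 21.2700
Compare f(x_1) and f(x_2) to determine which subinterval to keep.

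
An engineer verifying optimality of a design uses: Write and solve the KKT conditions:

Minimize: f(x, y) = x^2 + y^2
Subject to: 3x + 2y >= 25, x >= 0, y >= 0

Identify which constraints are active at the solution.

KKT conditions for min x^2 + y^2 s.t. 3x + 2y >= 25, x >= 0, y >= 0:
Stationarity: 2x = mu*3 + mu_x, 2y = mu*2 + mu_y, with mu, mu_x, mu_y >= 0
Complementary slackness: mu*(3x + 2y - 25) = 0, mu_x*x = 0, mu_y*y = 0
(0, 0) is infeasible (3*0 + 2*0 < 25), so if mu = 0 stationarity would force x = mu_x/2 >= 0, y = mu_y/2 >= 0 with mu_x*x = mu_y*y = 0, i.e. x = y = 0: contradiction. Hence mu > 0 and 3x + 2y = 25 is active.
Try x > 0, y > 0 (so mu_x = mu_y = 0): x = 3*mu/2, y = 2*mu/2
Substitute: 3*(3*mu/2) + 2*(2*mu/2) = 25
  mu*13/2 = 25 => mu = 50/13
x* = 75/13 > 0, y* = 50/13 > 0, consistent with mu_x = mu_y = 0.
f is convex and the constraints are linear, so this KKT point is the global minimum.
f* = 625/13
Active constraints: 3x + 2y >= 25 (holds with equality, mu = 50/13 > 0); x >= 0 and y >= 0 are inactive (mu_x = mu_y = 0).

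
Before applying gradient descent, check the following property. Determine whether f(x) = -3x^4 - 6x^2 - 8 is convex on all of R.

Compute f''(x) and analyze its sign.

f(x) = -3x^4 - 6x^2 - 8
f'(x) = -12x^3 + -12x
f''(x) = -36x^2 + -12
f''(x) = -36x^2 + -12 <= -12 < 0 for all x
Therefore, f is concave on R.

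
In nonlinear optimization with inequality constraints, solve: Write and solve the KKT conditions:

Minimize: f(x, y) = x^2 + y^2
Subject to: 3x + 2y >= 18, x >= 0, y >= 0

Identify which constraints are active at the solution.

KKT conditions for min x^2 + y^2 s.t. 3x + 2y >= 18, x >= 0, y >= 0:
Stationarity: 2x = mu*3 + mu_x, 2y = mu*2 + mu_y, with mu, mu_x, mu_y >= 0
Complementary slackness: mu*(3x + 2y - 18) = 0, mu_x*x = 0, mu_y*y = 0
(0, 0) is infeasible (3*0 + 2*0 < 18), so if mu = 0 stationarity would force x = mu_x/2 >= 0, y = mu_y/2 >= 0 with mu_x*x = mu_y*y = 0, i.e. x = y = 0: contradiction. Hence mu > 0 and 3x + 2y = 18 is active.
Try x > 0, y > 0 (so mu_x = mu_y = 0): x = 3*mu/2, y = 2*mu/2
Substitute: 3*(3*mu/2) + 2*(2*mu/2) = 18
  mu*13/2 = 18 => mu = 36/13
x* = 54/13 > 0, y* = 36/13 > 0, consistent with mu_x = mu_y = 0.
f is convex and the constraints are linear, so this KKT point is the global minimum.
f* = 324/13
Active constraints: 3x + 2y >= 18 (holds with equality, mu = 36/13 > 0); x >= 0 and y >= 0 are inactive (mu_x = mu_y = 0).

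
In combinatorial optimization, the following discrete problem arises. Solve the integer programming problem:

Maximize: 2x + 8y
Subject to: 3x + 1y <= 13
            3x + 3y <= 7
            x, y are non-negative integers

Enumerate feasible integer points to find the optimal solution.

Constraint 1: 3x + 1y <= 13
Constraint 2: 3x + 3y <= 7
Feasible x range (need y >= 0): 0 <= x <= min(13/3, 7/3) => x in {0, ..., 2}.
Enumerate feasible integer points row by row (the coefficient of y is 8 > 0, so for each x the largest feasible y gives the best value):
  x = 0: y <= min((13 - 3*0)/1, (7 - 3*0)/3) => y in {0, ..., 2}; best 2*0 + 8*2 = 16
  x = 1: y <= min((13 - 3*1)/1, (7 - 3*1)/3) => y in {0, ..., 1}; best 2*1 + 8*1 = 10
  x = 2: y <= min((13 - 3*2)/1, (7 - 3*2)/3) => y in {0}; best 2*2 + 8*0 = 4
The maximum 2x + 8y = 16 is achieved at x = 0, y = 2.
Check: 3*0 + 1*2 = 2 <= 13 and 3*0 + 3*2 = 6 <= 7.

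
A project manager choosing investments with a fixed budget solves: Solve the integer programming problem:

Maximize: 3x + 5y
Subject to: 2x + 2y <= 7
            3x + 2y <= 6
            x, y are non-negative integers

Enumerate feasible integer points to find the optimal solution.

Constraint 1: 2x + 2y <= 7
Constraint 2: 3x + 2y <= 6
Feasible x range (need y >= 0): 0 <= x <= min(7/2, 6/3) => x in {0, ..., 2}.
Enumerate feasible integer points row by row (the coefficient of y is 5 > 0, so for each x the largest feasible y gives the best value):
  x = 0: y <= min((7 - 2*0)/2, (6 - 3*0)/2) => y in {0, ..., 3}; best 3*0 + 5*3 = 15
  x = 1: y <= min((7 - 2*1)/2, (6 - 3*1)/2) => y in {0, ..., 1}; best 3*1 + 5*1 = 8
  x = 2: y <= min((7 - 2*2)/2, (6 - 3*2)/2) => y in {0}; best 3*2 + 5*0 = 6
The maximum 3x + 5y = 15 is achieved at x = 0, y = 3.
Check: 2*0 + 2*3 = 6 <= 7 and 3*0 + 2*3 = 6 <= 6.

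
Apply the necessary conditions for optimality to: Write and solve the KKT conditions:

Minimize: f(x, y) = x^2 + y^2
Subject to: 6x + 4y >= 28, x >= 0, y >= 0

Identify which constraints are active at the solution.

KKT conditions for min x^2 + y^2 s.t. 6x + 4y >= 28, x >= 0, y >= 0:
Stationarity: 2x = mu*6 + mu_x, 2y = mu*4 + mu_y, with mu, mu_x, mu_y >= 0
Complementary slackness: mu*(6x + 4y - 28) = 0, mu_x*x = 0, mu_y*y = 0
(0, 0) is infeasible (6*0 + 4*0 < 28), so if mu = 0 stationarity would force x = mu_x/2 >= 0, y = mu_y/2 >= 0 with mu_x*x = mu_y*y = 0, i.e. x = y = 0: contradiction. Hence mu > 0 and 6x + 4y = 28 is active.
Try x > 0, y > 0 (so mu_x = mu_y = 0): x = 6*mu/2, y = 4*mu/2
Substitute: 6*(6*mu/2) + 4*(4*mu/2) = 28
  mu*52/2 = 28 => mu = 14/13
x* = 42/13 > 0, y* = 28/13 > 0, consistent with mu_x = mu_y = 0.
f is convex and the constraints are linear, so this KKT point is the global minimum.
f* = 196/13
Active constraints: 6x + 4y >= 28 (holds with equality, mu = 14/13 > 0); x >= 0 and y >= 0 are inactive (mu_x = mu_y = 0).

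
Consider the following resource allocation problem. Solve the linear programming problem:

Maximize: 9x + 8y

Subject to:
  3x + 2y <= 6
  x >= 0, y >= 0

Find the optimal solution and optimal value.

The feasible region has vertices at [(0, 0), (2, 0), (0, 3)].
Checking objective 9x + 8y at each vertex:
  (0, 0): 9*0 + 8*0 = 0
  (2, 0): 9*2 + 8*0 = 18
  (0, 3): 9*0 + 8*3 = 24
Maximum is 24 at (0, 3).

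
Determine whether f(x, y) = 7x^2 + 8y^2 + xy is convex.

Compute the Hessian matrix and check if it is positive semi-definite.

f(x,y) = 7x^2 + 8y^2 + xy
Hessian H = [[14, 1], [1, 16]]
trace(H) = 30, det(H) = 223
Eigenvalues: (30 +/- sqrt(8)) / 2 = 16.41, 13.59
Since both eigenvalues > 0, f is convex.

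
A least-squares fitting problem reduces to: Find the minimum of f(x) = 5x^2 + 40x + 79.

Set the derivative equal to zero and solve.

f(x) = 5x^2 + 40x + 79
f'(x) = 10x + (40) = 0
x = -40/10 = -4
f(-4) = -1
Since f''(x) = 10 > 0, this is a minimum.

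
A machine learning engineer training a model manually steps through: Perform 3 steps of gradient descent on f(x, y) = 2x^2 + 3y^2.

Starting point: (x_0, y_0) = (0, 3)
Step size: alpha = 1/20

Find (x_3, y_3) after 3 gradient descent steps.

f(x,y) = 2x^2 + 3y^2
grad_x = 4x + 0y, grad_y = 6y + 0x
Step 1: grad = (0, 18), (0, 21/10)
Step 2: grad = (0, 63/5), (0, 147/100)
Step 3: grad = (0, 441/50), (0, 1029/1000)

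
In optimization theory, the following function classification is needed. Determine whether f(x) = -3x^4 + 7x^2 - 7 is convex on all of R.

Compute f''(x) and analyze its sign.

f(x) = -3x^4 + 7x^2 - 7
f'(x) = -12x^3 + 14x
f''(x) = -36x^2 + 14
f''(x) = -36x^2 + 14 -> -inf as |x| -> inf
Therefore, f is not globally convex on R.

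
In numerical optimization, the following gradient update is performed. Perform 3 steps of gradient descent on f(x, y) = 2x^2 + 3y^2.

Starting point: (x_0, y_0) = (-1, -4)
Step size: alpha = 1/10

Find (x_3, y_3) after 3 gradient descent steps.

f(x,y) = 2x^2 + 3y^2
grad_x = 4x + 0y, grad_y = 6y + 0x
Step 1: grad = (-4, -24), (-3/5, -8/5)
Step 2: grad = (-12/5, -48/5), (-9/25, -16/25)
Step 3: grad = (-36/25, -96/25), (-27/125, -32/125)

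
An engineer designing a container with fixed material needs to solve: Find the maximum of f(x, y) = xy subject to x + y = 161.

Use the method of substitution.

Substitute y = 161 - x into f(x,y) = xy:
g(x) = x(161 - x) = 161x - x^2
g'(x) = 161 - 2x = 0  =>  x = 161/2
y = 161 - 161/2 = 161/2
Maximum value = (161/2) * (161/2) = 25921/4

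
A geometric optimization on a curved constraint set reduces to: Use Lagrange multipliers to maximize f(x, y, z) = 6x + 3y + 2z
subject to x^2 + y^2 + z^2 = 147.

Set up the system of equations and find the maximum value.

Lagrange conditions: 6 = 2*lambda*x, 3 = 2*lambda*y, 2 = 2*lambda*z
So x:6 = y:3 = z:2, i.e. x = 6t, y = 3t, z = 2t
Constraint: t^2*(6^2 + 3^2 + 2^2) = 147
  t^2 * 49 = 147  =>  t = sqrt(3)
Maximum = 6*6t + 3*3t + 2*2t = 49*sqrt(3) = sqrt(7203)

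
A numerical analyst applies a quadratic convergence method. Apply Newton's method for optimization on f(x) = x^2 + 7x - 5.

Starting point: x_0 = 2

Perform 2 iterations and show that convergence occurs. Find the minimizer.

f(x) = x^2 + 7x - 5, f'(x) = 2x + (7), f''(x) = 2
Step 1: f'(2) = 11, x_1 = 2 - 11/2 = -7/2
Step 2: f'(-7/2) = 0, x_2 = -7/2 (converged)
Newton's method converges in 1 step for quadratics.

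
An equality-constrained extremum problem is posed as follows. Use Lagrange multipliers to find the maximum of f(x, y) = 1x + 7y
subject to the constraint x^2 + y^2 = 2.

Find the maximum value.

Set up Lagrange conditions: grad f = lambda * grad g
  1 = 2*lambda*x
  7 = 2*lambda*y
From these: x/y = 1/7, so x = 1t, y = 7t for some t.
Substitute into constraint: (1t)^2 + (7t)^2 = 2
  t^2 * 50 = 2
  t = sqrt(2/50)
Maximum = 1*x + 7*y = (1^2 + 7^2)*t = 50 * sqrt(2/50) = 10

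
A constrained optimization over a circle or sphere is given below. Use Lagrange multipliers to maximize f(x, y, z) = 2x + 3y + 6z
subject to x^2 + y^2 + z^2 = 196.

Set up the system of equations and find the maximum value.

Lagrange conditions: 2 = 2*lambda*x, 3 = 2*lambda*y, 6 = 2*lambda*z
So x:2 = y:3 = z:6, i.e. x = 2t, y = 3t, z = 6t
Constraint: t^2*(2^2 + 3^2 + 6^2) = 196
  t^2 * 49 = 196  =>  t = sqrt(4)
Maximum = 2*2t + 3*3t + 6*6t = 49*sqrt(4) = 98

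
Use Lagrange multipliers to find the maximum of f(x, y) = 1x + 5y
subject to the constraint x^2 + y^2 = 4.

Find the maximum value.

Set up Lagrange conditions: grad f = lambda * grad g
  1 = 2*lambda*x
  5 = 2*lambda*y
From these: x/y = 1/5, so x = 1t, y = 5t for some t.
Substitute into constraint: (1t)^2 + (5t)^2 = 4
  t^2 * 26 = 4
  t = sqrt(4/26)
Maximum = 1*x + 5*y = (1^2 + 5^2)*t = 26 * sqrt(4/26) = sqrt(104)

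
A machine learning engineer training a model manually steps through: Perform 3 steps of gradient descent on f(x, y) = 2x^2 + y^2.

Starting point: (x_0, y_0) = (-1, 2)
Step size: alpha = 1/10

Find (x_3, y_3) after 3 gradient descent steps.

f(x,y) = 2x^2 + y^2
grad_x = 4x + 0y, grad_y = 2y + 0x
Step 1: grad = (-4, 4), (-3/5, 8/5)
Step 2: grad = (-12/5, 16/5), (-9/25, 32/25)
Step 3: grad = (-36/25, 64/25), (-27/125, 128/125)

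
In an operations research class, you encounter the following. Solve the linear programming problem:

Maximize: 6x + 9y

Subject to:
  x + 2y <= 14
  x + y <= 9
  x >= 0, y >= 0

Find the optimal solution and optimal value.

Feasible vertices: (0, 0), (0, 7), (4, 5), (9, 0)
Objective 6x + 9y at each:
  (0, 0): 0
  (0, 7): 63
  (4, 5): 69
  (9, 0): 54
Maximum is 69 at (4, 5).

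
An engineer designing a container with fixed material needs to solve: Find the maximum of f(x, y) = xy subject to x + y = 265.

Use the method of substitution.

Substitute y = 265 - x into f(x,y) = xy:
g(x) = x(265 - x) = 265x - x^2
g'(x) = 265 - 2x = 0  =>  x = 265/2
y = 265 - 265/2 = 265/2
Maximum value = (265/2) * (265/2) = 70225/4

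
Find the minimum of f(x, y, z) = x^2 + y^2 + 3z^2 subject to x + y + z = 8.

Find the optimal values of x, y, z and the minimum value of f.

Using Lagrange multipliers on f = x^2 + y^2 + 3z^2 with constraint x + y + z = 8:
Conditions: 2*1*x = lambda, 2*1*y = lambda, 2*3*z = lambda
So x = lambda/2, y = lambda/2, z = lambda/6
Substituting into constraint: lambda * (7/6) = 8
lambda = 48/7
x = 24/7, y = 24/7, z = 8/7
Minimum value = 192/7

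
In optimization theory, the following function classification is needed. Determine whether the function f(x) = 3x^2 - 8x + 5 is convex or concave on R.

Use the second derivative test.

f(x) = 3x^2 - 8x + 5
f'(x) = 6x - 8
f''(x) = 6
Since f''(x) = 6 > 0 for all x, f is convex on R.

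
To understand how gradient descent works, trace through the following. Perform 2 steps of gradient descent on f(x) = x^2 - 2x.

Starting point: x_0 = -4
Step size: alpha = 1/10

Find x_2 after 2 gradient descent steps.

f(x) = x^2 - 2x, f'(x) = 2x + (-2)
Step 1: f'(-4) = -10, x_1 = -4 - 1/10 * -10 = -3
Step 2: f'(-3) = -8, x_2 = -3 - 1/10 * -8 = -11/5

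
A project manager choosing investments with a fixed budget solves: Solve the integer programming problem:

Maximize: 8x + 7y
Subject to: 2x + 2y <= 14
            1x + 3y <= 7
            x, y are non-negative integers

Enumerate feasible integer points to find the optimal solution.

Constraint 1: 2x + 2y <= 14
Constraint 2: 1x + 3y <= 7
Feasible x range (need y >= 0): 0 <= x <= min(14/2, 7/1) => x in {0, ..., 7}.
Enumerate feasible integer points row by row (the coefficient of y is 7 > 0, so for each x the largest feasible y gives the best value):
  x = 0: y <= min((14 - 2*0)/2, (7 - 1*0)/3) => y in {0, ..., 2}; best 8*0 + 7*2 = 14
  x = 1: y <= min((14 - 2*1)/2, (7 - 1*1)/3) => y in {0, ..., 2}; best 8*1 + 7*2 = 22
  x = 2: y <= min((14 - 2*2)/2, (7 - 1*2)/3) => y in {0, ..., 1}; best 8*2 + 7*1 = 23
  x = 3: y <= min((14 - 2*3)/2, (7 - 1*3)/3) => y in {0, ..., 1}; best 8*3 + 7*1 = 31
  x = 4: y <= min((14 - 2*4)/2, (7 - 1*4)/3) => y in {0, ..., 1}; best 8*4 + 7*1 = 39
  x = 5: y <= min((14 - 2*5)/2, (7 - 1*5)/3) => y in {0}; best 8*5 + 7*0 = 40
  x = 6: y <= min((14 - 2*6)/2, (7 - 1*6)/3) => y in {0}; best 8*6 + 7*0 = 48
  x = 7: y <= min((14 - 2*7)/2, (7 - 1*7)/3) => y in {0}; best 8*7 + 7*0 = 56
The maximum 8x + 7y = 56 is achieved at x = 7, y = 0.
Check: 2*7 + 2*0 = 14 <= 14 and 1*7 + 3*0 = 7 <= 7.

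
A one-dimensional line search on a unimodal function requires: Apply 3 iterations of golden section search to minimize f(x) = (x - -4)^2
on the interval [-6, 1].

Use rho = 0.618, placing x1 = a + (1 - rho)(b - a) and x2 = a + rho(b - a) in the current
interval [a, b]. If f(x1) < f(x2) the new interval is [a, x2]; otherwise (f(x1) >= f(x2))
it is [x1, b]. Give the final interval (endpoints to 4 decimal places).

Golden section search for min of f(x) = (x - -4)^2 on [-6, 1].
Each step: x1 = a + (1 - rho)(b - a), x2 = a + rho(b - a); if f(x1) < f(x2) keep [a, x2], otherwise keep [x1, b].
Step 1: [-6.0000, 1.0000], x1=-3.3260 (f=0.4543), x2=-1.6740 (f=5.4103); f(x1) < f(x2) => keep [-6.0000, -1.6740]
Step 2: [-6.0000, -1.6740], x1=-4.3475 (f=0.1207), x2=-3.3265 (f=0.4536); f(x1) < f(x2) => keep [-6.0000, -3.3265]
Step 3: [-6.0000, -3.3265], x1=-4.9787 (f=0.9579), x2=-4.3478 (f=0.1210); f(x1) > f(x2) => keep [-4.9787, -3.3265]
Final interval: [-4.9787, -3.3265]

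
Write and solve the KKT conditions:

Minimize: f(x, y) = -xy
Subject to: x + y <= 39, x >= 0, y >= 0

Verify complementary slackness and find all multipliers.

Problem: min -xy s.t. x + y <= 39 (multiplier lambda), x >= 0 (mu_x), y >= 0 (mu_y)
KKT stationarity: -y + lambda - mu_x = 0, -x + lambda - mu_y = 0, with lambda, mu_x, mu_y >= 0
Complementary slackness: lambda*(x + y - 39) = 0, mu_x*x = 0, mu_y*y = 0
If lambda = 0: y = -mu_x <= 0 and x = -mu_y <= 0 force x = y = 0 with f = 0; but x = y = 39/2 is feasible with f = -1521/4 < 0, so this is not the minimum. Hence lambda > 0 and x + y = 39.
Try x > 0, y > 0 (so mu_x = mu_y = 0): y = lambda, x = lambda => x = y = lambda
x + y = 39 => 2*lambda = 39 => lambda = 39/2
x* = y* = 39/2 > 0, consistent with mu_x = mu_y = 0.
(Any feasible point with x = 0 or y = 0 has f = 0 > -1521/4, so the minimum is not on those boundaries.)
min(-xy) = -1521/4 (i.e. max xy = 1521/4)
Multipliers: lambda = 39/2, mu_x = 0, mu_y = 0
Complementary slackness: lambda*(x + y - 39) = 39/2*(39/2 + 39/2 - 39) = 0, mu_x*x = 0*39/2 = 0, mu_y*y = 0*39/2 = 0. Satisfied.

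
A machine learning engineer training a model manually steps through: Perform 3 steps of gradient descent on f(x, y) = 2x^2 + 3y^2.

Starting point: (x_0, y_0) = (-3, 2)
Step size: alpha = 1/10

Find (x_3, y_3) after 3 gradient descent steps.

f(x,y) = 2x^2 + 3y^2
grad_x = 4x + 0y, grad_y = 6y + 0x
Step 1: grad = (-12, 12), (-9/5, 4/5)
Step 2: grad = (-36/5, 24/5), (-27/25, 8/25)
Step 3: grad = (-108/25, 48/25), (-81/125, 16/125)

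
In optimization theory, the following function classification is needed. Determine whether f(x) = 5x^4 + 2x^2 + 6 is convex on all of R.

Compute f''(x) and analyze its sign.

f(x) = 5x^4 + 2x^2 + 6
f'(x) = 20x^3 + 4x
f''(x) = 60x^2 + 4
f''(x) = 60x^2 + 4 >= 4 > 0 for all x
Therefore, f is convex on R.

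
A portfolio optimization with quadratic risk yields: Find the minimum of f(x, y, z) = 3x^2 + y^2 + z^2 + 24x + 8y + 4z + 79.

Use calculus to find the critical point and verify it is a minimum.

f(x,y,z) = 3x^2 + y^2 + z^2 + 24x + 8y + 4z + 79
df/dx = 6x + (24) = 0 => x = -4
df/dy = 2y + (8) = 0 => y = -4
df/dz = 2z + (4) = 0 => z = -2
f(-4,-4,-2) = 3*(-4)^2 + 1*(-4)^2 + 1*(-2)^2 + 24*(-4) + 8*(-4) + 4*(-2) + 79 = 11
Hessian is diagonal with entries 6, 2, 2 > 0, confirmed minimum.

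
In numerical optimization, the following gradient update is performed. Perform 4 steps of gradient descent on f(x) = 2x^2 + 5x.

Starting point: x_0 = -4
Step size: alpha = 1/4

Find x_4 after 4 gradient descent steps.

f(x) = 2x^2 + 5x, f'(x) = 4x + (5)
Step 1: f'(-4) = -11, x_1 = -4 - 1/4 * -11 = -5/4
Step 2: f'(-5/4) = 0, x_2 = -5/4 - 1/4 * 0 = -5/4
Step 3: f'(-5/4) = 0, x_3 = -5/4 - 1/4 * 0 = -5/4
Step 4: f'(-5/4) = 0, x_4 = -5/4 - 1/4 * 0 = -5/4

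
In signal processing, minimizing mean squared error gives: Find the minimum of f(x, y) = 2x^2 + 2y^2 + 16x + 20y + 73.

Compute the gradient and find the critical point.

f(x,y) = 2x^2 + 2y^2 + 16x + 20y + 73
df/dx = 4x + (16) = 0  =>  x = -4
df/dy = 4y + (20) = 0  =>  y = -5
f(-4, -5) = 2*(-4)^2 + 2*(-5)^2 + 16*(-4) + 20*(-5) + 73 = -9
Hessian is diagonal with entries 4, 4 > 0, so this is a minimum.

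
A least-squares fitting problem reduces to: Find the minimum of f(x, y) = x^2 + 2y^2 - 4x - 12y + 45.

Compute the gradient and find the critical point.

f(x,y) = x^2 + 2y^2 - 4x - 12y + 45
df/dx = 2x + (-4) = 0  =>  x = 2
df/dy = 4y + (-12) = 0  =>  y = 3
f(2, 3) = 1*(2)^2 + 2*(3)^2 + -4*(2) + -12*(3) + 45 = 23
Hessian is diagonal with entries 2, 4 > 0, so this is a minimum.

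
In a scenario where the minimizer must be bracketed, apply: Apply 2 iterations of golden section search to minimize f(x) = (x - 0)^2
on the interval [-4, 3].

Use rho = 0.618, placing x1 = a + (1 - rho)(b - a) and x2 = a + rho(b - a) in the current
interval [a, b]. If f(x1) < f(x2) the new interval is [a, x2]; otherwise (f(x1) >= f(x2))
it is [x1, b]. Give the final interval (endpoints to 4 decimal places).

Golden section search for min of f(x) = (x - 0)^2 on [-4, 3].
Each step: x1 = a + (1 - rho)(b - a), x2 = a + rho(b - a); if f(x1) < f(x2) keep [a, x2], otherwise keep [x1, b].
Step 1: [-4.0000, 3.0000], x1=-1.3260 (f=1.7583), x2=0.3260 (f=0.1063); f(x1) > f(x2) => keep [-1.3260, 3.0000]
Step 2: [-1.3260, 3.0000], x1=0.3265 (f=0.1066), x2=1.3475 (f=1.8157); f(x1) < f(x2) => keep [-1.3260, 1.3475]
Final interval: [-1.3260, 1.3475]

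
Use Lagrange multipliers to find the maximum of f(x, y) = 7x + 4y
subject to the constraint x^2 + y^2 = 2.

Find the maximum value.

Set up Lagrange conditions: grad f = lambda * grad g
  7 = 2*lambda*x
  4 = 2*lambda*y
From these: x/y = 7/4, so x = 7t, y = 4t for some t.
Substitute into constraint: (7t)^2 + (4t)^2 = 2
  t^2 * 65 = 2
  t = sqrt(2/65)
Maximum = 7*x + 4*y = (7^2 + 4^2)*t = 65 * sqrt(2/65) = sqrt(130)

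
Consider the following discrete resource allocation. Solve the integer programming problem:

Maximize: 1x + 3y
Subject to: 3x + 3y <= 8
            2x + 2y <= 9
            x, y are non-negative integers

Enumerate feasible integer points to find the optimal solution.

Constraint 1: 3x + 3y <= 8
Constraint 2: 2x + 2y <= 9
Feasible x range (need y >= 0): 0 <= x <= min(8/3, 9/2) => x in {0, ..., 2}.
Enumerate feasible integer points row by row (the coefficient of y is 3 > 0, so for each x the largest feasible y gives the best value):
  x = 0: y <= min((8 - 3*0)/3, (9 - 2*0)/2) => y in {0, ..., 2}; best 1*0 + 3*2 = 6
  x = 1: y <= min((8 - 3*1)/3, (9 - 2*1)/2) => y in {0, ..., 1}; best 1*1 + 3*1 = 4
  x = 2: y <= min((8 - 3*2)/3, (9 - 2*2)/2) => y in {0}; best 1*2 + 3*0 = 2
The maximum 1x + 3y = 6 is achieved at x = 0, y = 2.
Check: 3*0 + 3*2 = 6 <= 8 and 2*0 + 2*2 = 4 <= 9.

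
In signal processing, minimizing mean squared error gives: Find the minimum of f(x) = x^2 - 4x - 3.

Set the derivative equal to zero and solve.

f(x) = x^2 - 4x - 3
f'(x) = 2x + (-4) = 0
x = 4/2 = 2
f(2) = -7
Since f''(x) = 2 > 0, this is a minimum.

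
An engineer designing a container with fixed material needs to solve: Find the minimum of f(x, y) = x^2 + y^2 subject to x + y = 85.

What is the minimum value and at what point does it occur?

Substitute y = 85 - x into f(x,y) = x^2 + y^2:
g(x) = x^2 + (85 - x)^2 = 2x^2 - 170x + 7225
g'(x) = 4x - 170 = 0  =>  x = 85/2
y = 85 - 85/2 = 85/2
Minimum value = (85/2)^2 + (85/2)^2 = 7225/2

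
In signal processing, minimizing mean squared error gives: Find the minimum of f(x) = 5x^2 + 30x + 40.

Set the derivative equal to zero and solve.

f(x) = 5x^2 + 30x + 40
f'(x) = 10x + (30) = 0
x = -30/10 = -3
f(-3) = -5
Since f''(x) = 10 > 0, this is a minimum.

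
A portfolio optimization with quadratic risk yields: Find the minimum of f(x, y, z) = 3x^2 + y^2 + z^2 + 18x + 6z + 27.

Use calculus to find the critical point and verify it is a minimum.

f(x,y,z) = 3x^2 + y^2 + z^2 + 18x + 6z + 27
df/dx = 6x + (18) = 0 => x = -3
df/dy = 2y + (0) = 0 => y = 0
df/dz = 2z + (6) = 0 => z = -3
f(-3,0,-3) = 3*(-3)^2 + 1*(0)^2 + 1*(-3)^2 + 18*(-3) + 6*(-3) + 27 = -9
Hessian is diagonal with entries 6, 2, 2 > 0, confirmed minimum.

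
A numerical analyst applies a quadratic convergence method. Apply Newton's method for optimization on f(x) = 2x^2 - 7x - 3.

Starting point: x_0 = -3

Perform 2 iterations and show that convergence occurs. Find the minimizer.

f(x) = 2x^2 - 7x - 3, f'(x) = 4x + (-7), f''(x) = 4
Step 1: f'(-3) = -19, x_1 = -3 - -19/4 = 7/4
Step 2: f'(7/4) = 0, x_2 = 7/4 (converged)
Newton's method converges in 1 step for quadratics.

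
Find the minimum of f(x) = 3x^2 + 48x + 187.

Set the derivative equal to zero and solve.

f(x) = 3x^2 + 48x + 187
f'(x) = 6x + (48) = 0
x = -48/6 = -8
f(-8) = -5
Since f''(x) = 6 > 0, this is a minimum.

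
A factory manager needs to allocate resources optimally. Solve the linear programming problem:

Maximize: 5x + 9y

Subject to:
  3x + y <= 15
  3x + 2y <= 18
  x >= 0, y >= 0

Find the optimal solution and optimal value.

Feasible vertices: (0, 0), (0, 9), (4, 3), (5, 0)
Objective 5x + 9y at each:
  (0, 0): 0
  (0, 9): 81
  (4, 3): 47
  (5, 0): 25
Maximum is 81 at (0, 9).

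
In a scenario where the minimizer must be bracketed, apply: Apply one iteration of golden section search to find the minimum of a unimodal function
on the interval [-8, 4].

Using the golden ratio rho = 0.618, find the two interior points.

Golden section search on [-8, 4].
Golden ratio rho = 0.618 (approx).
Interior points:
  x_1 = -8 + (1-0.618)*12 = -3.4160
  x_2 = -8 + 0.618*12 = -0.5840
Compare f(x_1) and f(x_2) to determine which subinterval to keep.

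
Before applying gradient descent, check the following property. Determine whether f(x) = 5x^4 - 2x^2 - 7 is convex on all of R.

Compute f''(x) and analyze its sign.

f(x) = 5x^4 - 2x^2 - 7
f'(x) = 20x^3 + -4x
f''(x) = 60x^2 + -4
f''(0) = -4 < 0, so not convex near x = 0
Therefore, f is not globally convex on R.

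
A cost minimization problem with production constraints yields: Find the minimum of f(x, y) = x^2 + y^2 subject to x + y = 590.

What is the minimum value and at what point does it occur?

Substitute y = 590 - x into f(x,y) = x^2 + y^2:
g(x) = x^2 + (590 - x)^2 = 2x^2 - 1180x + 348100
g'(x) = 4x - 1180 = 0  =>  x = 295
y = 590 - 295 = 295
Minimum value = 295^2 + 295^2 = 174050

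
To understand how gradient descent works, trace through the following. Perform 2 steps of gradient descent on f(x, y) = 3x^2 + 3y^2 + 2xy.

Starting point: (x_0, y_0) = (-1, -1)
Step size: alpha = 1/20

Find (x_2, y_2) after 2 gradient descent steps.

f(x,y) = 3x^2 + 3y^2 + 2xy
grad_x = 6x + 2y, grad_y = 6y + 2x
Step 1: grad = (-8, -8), (-3/5, -3/5)
Step 2: grad = (-24/5, -24/5), (-9/25, -9/25)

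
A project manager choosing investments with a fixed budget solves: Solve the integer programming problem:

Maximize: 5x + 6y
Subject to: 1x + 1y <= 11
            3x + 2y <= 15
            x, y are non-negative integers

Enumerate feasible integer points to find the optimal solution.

Constraint 1: 1x + 1y <= 11
Constraint 2: 3x + 2y <= 15
Feasible x range (need y >= 0): 0 <= x <= min(11/1, 15/3) => x in {0, ..., 5}.
Enumerate feasible integer points row by row (the coefficient of y is 6 > 0, so for each x the largest feasible y gives the best value):
  x = 0: y <= min((11 - 1*0)/1, (15 - 3*0)/2) => y in {0, ..., 7}; best 5*0 + 6*7 = 42
  x = 1: y <= min((11 - 1*1)/1, (15 - 3*1)/2) => y in {0, ..., 6}; best 5*1 + 6*6 = 41
  x = 2: y <= min((11 - 1*2)/1, (15 - 3*2)/2) => y in {0, ..., 4}; best 5*2 + 6*4 = 34
  x = 3: y <= min((11 - 1*3)/1, (15 - 3*3)/2) => y in {0, ..., 3}; best 5*3 + 6*3 = 33
  x = 4: y <= min((11 - 1*4)/1, (15 - 3*4)/2) => y in {0, ..., 1}; best 5*4 + 6*1 = 26
  x = 5: y <= min((11 - 1*5)/1, (15 - 3*5)/2) => y in {0}; best 5*5 + 6*0 = 25
The maximum 5x + 6y = 42 is achieved at x = 0, y = 7.
Check: 1*0 + 1*7 = 7 <= 11 and 3*0 + 2*7 = 14 <= 15.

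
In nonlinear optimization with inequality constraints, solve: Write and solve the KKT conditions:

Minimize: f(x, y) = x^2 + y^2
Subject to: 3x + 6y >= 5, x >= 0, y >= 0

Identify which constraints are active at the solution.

KKT conditions for min x^2 + y^2 s.t. 3x + 6y >= 5, x >= 0, y >= 0:
Stationarity: 2x = mu*3 + mu_x, 2y = mu*6 + mu_y, with mu, mu_x, mu_y >= 0
Complementary slackness: mu*(3x + 6y - 5) = 0, mu_x*x = 0, mu_y*y = 0
(0, 0) is infeasible (3*0 + 6*0 < 5), so if mu = 0 stationarity would force x = mu_x/2 >= 0, y = mu_y/2 >= 0 with mu_x*x = mu_y*y = 0, i.e. x = y = 0: contradiction. Hence mu > 0 and 3x + 6y = 5 is active.
Try x > 0, y > 0 (so mu_x = mu_y = 0): x = 3*mu/2, y = 6*mu/2
Substitute: 3*(3*mu/2) + 6*(6*mu/2) = 5
  mu*45/2 = 5 => mu = 2/9
x* = 1/3 > 0, y* = 2/3 > 0, consistent with mu_x = mu_y = 0.
f is convex and the constraints are linear, so this KKT point is the global minimum.
f* = 5/9
Active constraints: 3x + 6y >= 5 (holds with equality, mu = 2/9 > 0); x >= 0 and y >= 0 are inactive (mu_x = mu_y = 0).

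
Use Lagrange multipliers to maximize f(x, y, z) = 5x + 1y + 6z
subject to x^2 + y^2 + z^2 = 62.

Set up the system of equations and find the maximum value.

Lagrange conditions: 5 = 2*lambda*x, 1 = 2*lambda*y, 6 = 2*lambda*z
So x:5 = y:1 = z:6, i.e. x = 5t, y = 1t, z = 6t
Constraint: t^2*(5^2 + 1^2 + 6^2) = 62
  t^2 * 62 = 62  =>  t = sqrt(1)
Maximum = 5*5t + 1*1t + 6*6t = 62*sqrt(1) = 62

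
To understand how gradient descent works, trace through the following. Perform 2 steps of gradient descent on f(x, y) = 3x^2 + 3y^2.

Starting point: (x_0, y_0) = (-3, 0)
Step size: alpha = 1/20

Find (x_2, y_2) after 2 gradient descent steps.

f(x,y) = 3x^2 + 3y^2
grad_x = 6x + 0y, grad_y = 6y + 0x
Step 1: grad = (-18, 0), (-21/10, 0)
Step 2: grad = (-63/5, 0), (-147/100, 0)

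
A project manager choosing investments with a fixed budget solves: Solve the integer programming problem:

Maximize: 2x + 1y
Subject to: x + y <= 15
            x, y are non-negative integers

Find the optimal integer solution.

Objective: 2x + 1y, constraint: x + y <= 15
Coefficient of x is 2 >= coefficient of y is 1, so allocate the entire budget to x.
Optimal: x = 15, y = 0, value = 30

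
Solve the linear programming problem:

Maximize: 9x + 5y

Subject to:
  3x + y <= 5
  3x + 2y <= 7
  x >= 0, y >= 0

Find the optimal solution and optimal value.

Feasible vertices: (0, 0), (0, 7/2), (1, 2), (5/3, 0)
Objective 9x + 5y at each:
  (0, 0): 0
  (0, 7/2): 35/2
  (1, 2): 19
  (5/3, 0): 15
Maximum is 19 at (1, 2).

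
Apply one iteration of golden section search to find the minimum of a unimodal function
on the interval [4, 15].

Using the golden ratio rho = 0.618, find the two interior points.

Golden section search on [4, 15].
Golden ratio rho = 0.618 (approx).
Interior points:
  x_1 = 4 + (1-0.618)*11 = 8.2020
  x_2 = 4 + 0.618*11 = 10.7980
Compare f(x_1) and f(x_2) to determine which subinterval to keep.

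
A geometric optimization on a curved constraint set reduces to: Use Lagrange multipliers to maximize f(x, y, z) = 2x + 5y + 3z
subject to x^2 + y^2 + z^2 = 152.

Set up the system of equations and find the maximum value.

Lagrange conditions: 2 = 2*lambda*x, 5 = 2*lambda*y, 3 = 2*lambda*z
So x:2 = y:5 = z:3, i.e. x = 2t, y = 5t, z = 3t
Constraint: t^2*(2^2 + 5^2 + 3^2) = 152
  t^2 * 38 = 152  =>  t = sqrt(4)
Maximum = 2*2t + 5*5t + 3*3t = 38*sqrt(4) = 76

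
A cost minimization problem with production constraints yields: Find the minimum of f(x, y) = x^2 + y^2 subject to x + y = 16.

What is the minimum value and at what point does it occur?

Substitute y = 16 - x into f(x,y) = x^2 + y^2:
g(x) = x^2 + (16 - x)^2 = 2x^2 - 32x + 256
g'(x) = 4x - 32 = 0  =>  x = 8
y = 16 - 8 = 8
Minimum value = 8^2 + 8^2 = 128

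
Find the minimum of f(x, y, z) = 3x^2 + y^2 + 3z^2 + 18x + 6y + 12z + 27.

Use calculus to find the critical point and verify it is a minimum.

f(x,y,z) = 3x^2 + y^2 + 3z^2 + 18x + 6y + 12z + 27
df/dx = 6x + (18) = 0 => x = -3
df/dy = 2y + (6) = 0 => y = -3
df/dz = 6z + (12) = 0 => z = -2
f(-3,-3,-2) = 3*(-3)^2 + 1*(-3)^2 + 3*(-2)^2 + 18*(-3) + 6*(-3) + 12*(-2) + 27 = -21
Hessian is diagonal with entries 6, 2, 6 > 0, confirmed minimum.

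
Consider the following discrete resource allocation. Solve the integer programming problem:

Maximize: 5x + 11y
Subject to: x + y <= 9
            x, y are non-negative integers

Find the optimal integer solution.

Objective: 5x + 11y, constraint: x + y <= 9
Coefficient of y is 11 > coefficient of x is 5, so allocate the entire budget to y.
Optimal: x = 0, y = 9, value = 99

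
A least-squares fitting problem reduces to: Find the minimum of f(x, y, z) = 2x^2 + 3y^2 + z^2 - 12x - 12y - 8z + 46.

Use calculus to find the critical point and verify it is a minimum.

f(x,y,z) = 2x^2 + 3y^2 + z^2 - 12x - 12y - 8z + 46
df/dx = 4x + (-12) = 0 => x = 3
df/dy = 6y + (-12) = 0 => y = 2
df/dz = 2z + (-8) = 0 => z = 4
f(3,2,4) = 2*(3)^2 + 3*(2)^2 + 1*(4)^2 + -12*(3) + -12*(2) + -8*(4) + 46 = 0
Hessian is diagonal with entries 4, 6, 2 > 0, confirmed minimum.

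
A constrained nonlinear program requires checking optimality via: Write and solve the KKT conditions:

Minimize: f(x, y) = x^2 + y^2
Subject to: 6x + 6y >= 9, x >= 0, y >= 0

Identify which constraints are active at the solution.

KKT conditions for min x^2 + y^2 s.t. 6x + 6y >= 9, x >= 0, y >= 0:
Stationarity: 2x = mu*6 + mu_x, 2y = mu*6 + mu_y, with mu, mu_x, mu_y >= 0
Complementary slackness: mu*(6x + 6y - 9) = 0, mu_x*x = 0, mu_y*y = 0
(0, 0) is infeasible (6*0 + 6*0 < 9), so if mu = 0 stationarity would force x = mu_x/2 >= 0, y = mu_y/2 >= 0 with mu_x*x = mu_y*y = 0, i.e. x = y = 0: contradiction. Hence mu > 0 and 6x + 6y = 9 is active.
Try x > 0, y > 0 (so mu_x = mu_y = 0): x = 6*mu/2, y = 6*mu/2
Substitute: 6*(6*mu/2) + 6*(6*mu/2) = 9
  mu*72/2 = 9 => mu = 1/4
x* = 3/4 > 0, y* = 3/4 > 0, consistent with mu_x = mu_y = 0.
f is convex and the constraints are linear, so this KKT point is the global minimum.
f* = 9/8
Active constraints: 6x + 6y >= 9 (holds with equality, mu = 1/4 > 0); x >= 0 and y >= 0 are inactive (mu_x = mu_y = 0).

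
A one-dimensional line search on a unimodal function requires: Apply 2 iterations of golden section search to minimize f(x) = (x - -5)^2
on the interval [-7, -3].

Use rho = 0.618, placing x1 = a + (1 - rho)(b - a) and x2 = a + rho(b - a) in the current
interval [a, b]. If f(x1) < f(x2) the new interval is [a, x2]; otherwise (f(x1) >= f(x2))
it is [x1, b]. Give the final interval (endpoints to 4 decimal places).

Golden section search for min of f(x) = (x - -5)^2 on [-7, -3].
Each step: x1 = a + (1 - rho)(b - a), x2 = a + rho(b - a); if f(x1) < f(x2) keep [a, x2], otherwise keep [x1, b].
Step 1: [-7.0000, -3.0000], x1=-5.4720 (f=0.2228), x2=-4.5280 (f=0.2228); f(x1) = f(x2) (tie, not '<') => keep [-5.4720, -3.0000]
Step 2: [-5.4720, -3.0000], x1=-4.5277 (f=0.2231), x2=-3.9443 (f=1.1145); f(x1) < f(x2) => keep [-5.4720, -3.9443]
Final interval: [-5.4720, -3.9443]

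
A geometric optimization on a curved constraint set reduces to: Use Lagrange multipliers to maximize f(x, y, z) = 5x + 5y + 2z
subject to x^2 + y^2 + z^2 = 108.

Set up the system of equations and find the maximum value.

Lagrange conditions: 5 = 2*lambda*x, 5 = 2*lambda*y, 2 = 2*lambda*z
So x:5 = y:5 = z:2, i.e. x = 5t, y = 5t, z = 2t
Constraint: t^2*(5^2 + 5^2 + 2^2) = 108
  t^2 * 54 = 108  =>  t = sqrt(2)
Maximum = 5*5t + 5*5t + 2*2t = 54*sqrt(2) = sqrt(5832)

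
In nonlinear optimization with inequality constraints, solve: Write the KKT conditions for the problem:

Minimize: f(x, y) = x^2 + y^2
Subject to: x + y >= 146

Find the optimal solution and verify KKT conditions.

KKT conditions for min x^2 + y^2 s.t. x + y >= 146:
Stationarity: 2x = mu, 2y = mu
So x = y = mu/2.
Complementary slackness: mu*(x + y - 146) = 0
Primal feasibility: x + y >= 146; dual feasibility: mu >= 0
If mu = 0 then x = y = 0, but 0 + 0 < 146 is infeasible, so the constraint is active.
Constraint active: x + y = 2*(mu/2) = 146 => mu = 146
x = y = 73, f = 10658
Verify: stationarity 2*73 = 146 = mu; primal 73 + 73 = 146 >= 146; dual mu = 146 >= 0; complementary slackness 146*(146 - 146) = 0. All KKT conditions hold.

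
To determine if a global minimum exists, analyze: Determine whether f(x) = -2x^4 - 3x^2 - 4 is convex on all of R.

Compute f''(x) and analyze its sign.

f(x) = -2x^4 - 3x^2 - 4
f'(x) = -8x^3 + -6x
f''(x) = -24x^2 + -6
f''(x) = -24x^2 + -6 <= -6 < 0 for all x
Therefore, f is concave on R.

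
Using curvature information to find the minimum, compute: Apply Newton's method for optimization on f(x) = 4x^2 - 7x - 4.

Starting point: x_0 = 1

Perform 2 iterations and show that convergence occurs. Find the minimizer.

f(x) = 4x^2 - 7x - 4, f'(x) = 8x + (-7), f''(x) = 8
Step 1: f'(1) = 1, x_1 = 1 - 1/8 = 7/8
Step 2: f'(7/8) = 0, x_2 = 7/8 (converged)
Newton's method converges in 1 step for quadratics.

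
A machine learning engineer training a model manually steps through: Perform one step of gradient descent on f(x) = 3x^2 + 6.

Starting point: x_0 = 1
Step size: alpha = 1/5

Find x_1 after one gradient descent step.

f(x) = 3x^2 + 6
f'(x) = 6x + 0
f'(1) = 6*1 + (0) = 6
x_1 = x_0 - alpha * f'(x_0) = 1 - 1/5 * 6 = -1/5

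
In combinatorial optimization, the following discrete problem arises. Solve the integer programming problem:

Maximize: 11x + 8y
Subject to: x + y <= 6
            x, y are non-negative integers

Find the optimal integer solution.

Objective: 11x + 8y, constraint: x + y <= 6
Coefficient of x is 11 >= coefficient of y is 8, so allocate the entire budget to x.
Optimal: x = 6, y = 0, value = 66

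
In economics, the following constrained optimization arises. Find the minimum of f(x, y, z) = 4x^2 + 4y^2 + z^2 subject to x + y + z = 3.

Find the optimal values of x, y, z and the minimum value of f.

Using Lagrange multipliers on f = 4x^2 + 4y^2 + z^2 with constraint x + y + z = 3:
Conditions: 2*4*x = lambda, 2*4*y = lambda, 2*1*z = lambda
So x = lambda/8, y = lambda/8, z = lambda/2
Substituting into constraint: lambda * (3/4) = 3
lambda = 4
x = 1/2, y = 1/2, z = 2
Minimum value = 6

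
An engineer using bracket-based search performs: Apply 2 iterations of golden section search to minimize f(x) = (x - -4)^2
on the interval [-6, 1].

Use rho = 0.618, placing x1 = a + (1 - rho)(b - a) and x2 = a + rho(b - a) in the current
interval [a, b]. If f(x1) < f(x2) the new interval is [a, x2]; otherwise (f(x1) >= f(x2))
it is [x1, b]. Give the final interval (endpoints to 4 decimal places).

Golden section search for min of f(x) = (x - -4)^2 on [-6, 1].
Each step: x1 = a + (1 - rho)(b - a), x2 = a + rho(b - a); if f(x1) < f(x2) keep [a, x2], otherwise keep [x1, b].
Step 1: [-6.0000, 1.0000], x1=-3.3260 (f=0.4543), x2=-1.6740 (f=5.4103); f(x1) < f(x2) => keep [-6.0000, -1.6740]
Step 2: [-6.0000, -1.6740], x1=-4.3475 (f=0.1207), x2=-3.3265 (f=0.4536); f(x1) < f(x2) => keep [-6.0000, -3.3265]
Final interval: [-6.0000, -3.3265]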